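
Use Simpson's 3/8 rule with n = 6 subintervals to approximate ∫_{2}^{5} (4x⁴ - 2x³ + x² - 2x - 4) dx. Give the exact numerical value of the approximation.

2176.125

h = (5 − 2)/6 = 0.5.
Nodes x₀,…,x₆ = 2, 2.5, 3, 3.5, 4, 4.5, 5.
f(x) = 4x⁴ - 2x³ + x² - 2x - 4: f₀=44, f₁=122.25, f₂=269, f₃=515.75, f₄=900, f₅=1465.25, f₆=2261.
(3h/8)·[f₀ + 3f₁ + 3f₂ + 2f₃ + 3f₄ + 3f₅ + f₆] = 0.1875·(11606) = 2176.125.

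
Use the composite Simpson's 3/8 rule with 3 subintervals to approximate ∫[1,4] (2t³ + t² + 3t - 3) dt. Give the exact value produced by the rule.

162

h = (4 − 1)/3 = 1.
Nodes t₀,…,t₃ = 1, 2, 3, 4.
f(t) = 2t³ + t² + 3t - 3: f₀=3, f₁=23, f₂=69, f₃=153.
(3h/8)·[f₀ + 3f₁ + 3f₂ + f₃] = 0.375·(432) = 162.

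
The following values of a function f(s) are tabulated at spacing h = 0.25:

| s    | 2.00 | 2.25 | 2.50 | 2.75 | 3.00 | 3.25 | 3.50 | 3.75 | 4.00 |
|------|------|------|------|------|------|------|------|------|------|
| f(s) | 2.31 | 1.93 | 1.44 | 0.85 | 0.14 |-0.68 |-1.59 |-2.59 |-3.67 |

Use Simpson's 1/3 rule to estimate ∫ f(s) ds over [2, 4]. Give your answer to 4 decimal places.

-0.2783

h = 0.25, n = 8.
(h/3)·[y₀ + 4y₁ + 2y₂ + 4y₃ + 2y₄ + 4y₅ + 2y₆ + 4y₇ + y₈] = 0.083333·(-3.34) = -0.2783.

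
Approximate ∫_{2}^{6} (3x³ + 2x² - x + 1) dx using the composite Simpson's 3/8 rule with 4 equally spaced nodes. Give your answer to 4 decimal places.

1086.6667

h = (6 − 2)/3 = 1.333333.
Nodes x₀,…,x₃ = 2, 3.333333, 4.666667, 6.
f(x) = 3x³ + 2x² - x + 1: f₀=31, f₁=131, f₂=344.777778, f₃=715.
(3h/8)·[f₀ + 3f₁ + 3f₂ + f₃] = 0.5·(2173.333333) = 1086.6667.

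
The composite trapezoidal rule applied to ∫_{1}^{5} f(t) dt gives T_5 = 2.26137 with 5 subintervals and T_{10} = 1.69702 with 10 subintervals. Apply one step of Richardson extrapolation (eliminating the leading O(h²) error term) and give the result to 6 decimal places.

R = (4·T_{10} − T_5) / 3 = (4·1.69702 − 2.26137)/3 = (4.52671)/3 = 1.508903.

1.508903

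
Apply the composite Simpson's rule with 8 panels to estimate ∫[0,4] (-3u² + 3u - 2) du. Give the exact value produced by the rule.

h = (4 − 0)/8 = 0.5.
Nodes u₀,…,u₈ = 0, 0.5, 1, 1.5, 2, 2.5, 3, 3.5, 4.
f(u) = -3u² + 3u - 2: f₀=-2, f₁=-1.25, f₂=-2, f₃=-4.25, f₄=-8, f₅=-13.25, f₆=-20, f₇=-28.25, f₈=-38.
(h/3)·[f₀ + 4f₁ + 2f₂ + 4f₃ + 2f₄ + 4f₅ + 2f₆ + 4f₇ + f₈] = 0.166667·(-288) = -48.

-48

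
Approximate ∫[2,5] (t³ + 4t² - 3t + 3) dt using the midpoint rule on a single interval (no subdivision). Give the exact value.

M = (b−a)·f(3.5) = 3·(84.375) = 253.125.

253.125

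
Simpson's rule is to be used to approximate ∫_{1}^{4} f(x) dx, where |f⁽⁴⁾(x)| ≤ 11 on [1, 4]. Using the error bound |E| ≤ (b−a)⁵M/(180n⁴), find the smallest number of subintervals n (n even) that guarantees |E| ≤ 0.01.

8

Need 2673/(180n⁴) ≤ 0.01.
n⁴ ≥ 2673/(180·0.01) = 1485 ⇒ n ≥ 6.2077, so the smallest even n is 8. (n must be even for Simpson's rule.)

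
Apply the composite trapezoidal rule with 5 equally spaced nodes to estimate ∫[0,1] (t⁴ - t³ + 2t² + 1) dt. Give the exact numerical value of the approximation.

h = (1 − 0)/4 = 0.25.
Nodes t₀,…,t₄ = 0, 0.25, 0.5, 0.75, 1.
f(t) = t⁴ - t³ + 2t² + 1: f₀=1, f₁=1.11328125, f₂=1.4375, f₃=2.01953125, f₄=3.
(h/2)·[f₀ + 2f₁ + 2f₂ + 2f₃ + f₄] = 0.125·(13.140625) = 1.642578125.

1.642578125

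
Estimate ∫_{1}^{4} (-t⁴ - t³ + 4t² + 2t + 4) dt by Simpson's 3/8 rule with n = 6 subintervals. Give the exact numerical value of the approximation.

h = (4 − 1)/6 = 0.5.
Nodes t₀,…,t₆ = 1, 1.5, 2, 2.5, 3, 3.5, 4.
f(t) = -t⁴ - t³ + 4t² + 2t + 4: f₀=8, f₁=7.5625, f₂=0, f₃=-20.6875, f₄=-62, f₅=-132.9375, f₆=-244.
(3h/8)·[f₀ + 3f₁ + 3f₂ + 2f₃ + 3f₄ + 3f₅ + f₆] = 0.1875·(-839.5) = -157.40625.

-157.40625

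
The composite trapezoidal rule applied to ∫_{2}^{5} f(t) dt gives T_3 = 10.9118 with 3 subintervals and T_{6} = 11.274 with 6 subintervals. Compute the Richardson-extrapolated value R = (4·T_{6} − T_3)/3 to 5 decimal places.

11.39473

R = (4·T_{6} − T_3) / 3 = (4·11.274 − 10.9118)/3 = (34.1842)/3 = 11.39473.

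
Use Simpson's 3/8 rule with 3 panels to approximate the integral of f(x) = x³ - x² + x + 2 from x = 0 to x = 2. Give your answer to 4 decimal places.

7.3333

h = (2 − 0)/3 = 0.666667.
Nodes x₀,…,x₃ = 0, 0.666667, 1.333333, 2.
f(x) = x³ - x² + x + 2: f₀=2, f₁=2.518519, f₂=3.925926, f₃=8.
(3h/8)·[f₀ + 3f₁ + 3f₂ + f₃] = 0.25·(29.333333) = 7.3333.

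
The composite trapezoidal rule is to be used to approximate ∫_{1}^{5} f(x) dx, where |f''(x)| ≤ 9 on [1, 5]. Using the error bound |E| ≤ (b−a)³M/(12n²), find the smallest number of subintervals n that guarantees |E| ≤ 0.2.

Need 576/(12n²) ≤ 0.2.
n² ≥ 576/(12·0.2) = 240 ⇒ n ≥ 15.4919, so the smallest n is 16.

16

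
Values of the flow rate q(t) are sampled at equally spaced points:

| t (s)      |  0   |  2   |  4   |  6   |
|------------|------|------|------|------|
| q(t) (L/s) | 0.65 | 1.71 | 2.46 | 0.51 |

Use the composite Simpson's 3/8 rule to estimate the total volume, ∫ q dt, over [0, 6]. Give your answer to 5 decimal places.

h = 2, n = 3.
(3h/8)·[y₀ + 3y₁ + 3y₂ + y₃] = 0.75·(13.67) = 10.25250.

10.25250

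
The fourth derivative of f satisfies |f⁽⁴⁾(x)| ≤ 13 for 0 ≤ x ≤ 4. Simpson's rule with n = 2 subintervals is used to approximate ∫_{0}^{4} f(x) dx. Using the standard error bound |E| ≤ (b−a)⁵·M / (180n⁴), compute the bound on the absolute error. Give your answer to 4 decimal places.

4.6222

|E| ≤ (4)⁵·13 / (180·2⁴) = 13312/2880 = 4.6222.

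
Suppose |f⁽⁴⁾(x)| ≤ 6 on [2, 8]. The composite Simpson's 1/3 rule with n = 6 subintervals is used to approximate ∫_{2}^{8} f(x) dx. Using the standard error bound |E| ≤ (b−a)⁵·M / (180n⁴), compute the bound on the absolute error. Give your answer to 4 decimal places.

0.2000

|E| ≤ (6)⁵·6 / (180·6⁴) = 46656/233280 = 0.2000.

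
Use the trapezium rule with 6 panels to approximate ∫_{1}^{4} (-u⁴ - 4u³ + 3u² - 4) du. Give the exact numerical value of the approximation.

h = (4 − 1)/6 = 0.5.
Nodes u₀,…,u₆ = 1, 1.5, 2, 2.5, 3, 3.5, 4.
f(u) = -u⁴ - 4u³ + 3u² - 4: f₀=-6, f₁=-15.8125, f₂=-40, f₃=-86.8125, f₄=-166, f₅=-288.8125, f₆=-468.
(h/2)·[f₀ + 2f₁ + 2f₂ + 2f₃ + 2f₄ + 2f₅ + f₆] = 0.25·(-1668.875) = -417.21875.

-417.21875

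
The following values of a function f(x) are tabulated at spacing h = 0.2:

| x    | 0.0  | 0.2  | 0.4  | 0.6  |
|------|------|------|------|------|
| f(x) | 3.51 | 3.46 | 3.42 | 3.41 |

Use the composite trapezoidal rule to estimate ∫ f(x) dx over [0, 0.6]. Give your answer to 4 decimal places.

h = 0.2, n = 3.
(h/2)·[y₀ + 2y₁ + 2y₂ + y₃] = 0.1·(20.68) = 2.0680.

2.0680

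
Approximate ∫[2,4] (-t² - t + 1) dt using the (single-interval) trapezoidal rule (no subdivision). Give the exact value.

T = (b−a)/2 · [f(2) + f(4)] = 1·[(-5) + (-19)] = -24.

-24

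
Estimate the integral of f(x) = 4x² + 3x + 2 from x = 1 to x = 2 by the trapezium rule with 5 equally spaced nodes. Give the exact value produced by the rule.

h = (2 − 1)/4 = 0.25.
Nodes x₀,…,x₄ = 1, 1.25, 1.5, 1.75, 2.
f(x) = 4x² + 3x + 2: f₀=9, f₁=12, f₂=15.5, f₃=19.5, f₄=24.
(h/2)·[f₀ + 2f₁ + 2f₂ + 2f₃ + f₄] = 0.125·(127) = 15.875.

15.875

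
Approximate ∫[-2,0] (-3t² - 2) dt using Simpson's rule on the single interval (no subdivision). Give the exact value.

-12

S = (b−a)/6 · [f(-2) + 4f(-1) + f(0)] = 0.333333·[(-14) + 4·(-5) + (-2)] = -12.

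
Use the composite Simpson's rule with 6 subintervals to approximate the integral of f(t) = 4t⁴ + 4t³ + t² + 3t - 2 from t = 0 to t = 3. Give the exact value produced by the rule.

h = (3 − 0)/6 = 0.5.
Nodes t₀,…,t₆ = 0, 0.5, 1, 1.5, 2, 2.5, 3.
f(t) = 4t⁴ + 4t³ + t² + 3t - 2: f₀=-2, f₁=0.5, f₂=10, f₃=38.5, f₄=104, f₅=230.5, f₆=448.
(h/3)·[f₀ + 4f₁ + 2f₂ + 4f₃ + 2f₄ + 4f₅ + f₆] = 0.166667·(1752) = 292.

292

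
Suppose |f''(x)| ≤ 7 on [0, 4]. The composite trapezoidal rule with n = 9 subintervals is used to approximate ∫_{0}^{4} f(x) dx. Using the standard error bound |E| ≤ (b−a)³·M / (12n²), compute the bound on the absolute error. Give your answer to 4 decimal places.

|E| ≤ (4)³·7 / (12·9²) = 448/972 = 0.4609.

0.4609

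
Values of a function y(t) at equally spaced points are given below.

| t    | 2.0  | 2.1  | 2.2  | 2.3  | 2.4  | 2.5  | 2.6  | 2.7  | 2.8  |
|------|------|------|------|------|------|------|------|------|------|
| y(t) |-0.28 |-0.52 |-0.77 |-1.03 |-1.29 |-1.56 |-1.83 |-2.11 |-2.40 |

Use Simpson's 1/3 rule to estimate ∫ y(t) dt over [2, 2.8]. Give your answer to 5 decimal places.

h = 0.1, n = 8.
(h/3)·[y₀ + 4y₁ + 2y₂ + 4y₃ + 2y₄ + 4y₅ + 2y₆ + 4y₇ + y₈] = 0.033333·(-31.34) = -1.04467.

-1.04467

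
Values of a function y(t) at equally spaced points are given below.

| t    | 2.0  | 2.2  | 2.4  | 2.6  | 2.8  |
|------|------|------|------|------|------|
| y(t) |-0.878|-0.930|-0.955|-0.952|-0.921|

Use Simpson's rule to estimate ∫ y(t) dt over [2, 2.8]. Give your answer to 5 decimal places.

h = 0.2, n = 4.
(h/3)·[y₀ + 4y₁ + 2y₂ + 4y₃ + y₄] = 0.066667·(-11.237) = -0.74913.

-0.74913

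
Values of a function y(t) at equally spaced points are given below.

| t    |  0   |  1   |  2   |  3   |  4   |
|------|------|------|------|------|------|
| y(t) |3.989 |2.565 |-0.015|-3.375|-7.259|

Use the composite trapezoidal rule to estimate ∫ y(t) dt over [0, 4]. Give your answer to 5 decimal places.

-2.46000

h = 1, n = 4.
(h/2)·[y₀ + 2y₁ + 2y₂ + 2y₃ + y₄] = 0.5·(-4.920) = -2.46000.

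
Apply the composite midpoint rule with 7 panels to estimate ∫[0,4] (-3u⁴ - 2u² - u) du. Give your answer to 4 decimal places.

-654.4373

h = (4 − 0)/7 = 0.571429.
Midpoints m₁,…,m₇ = 0.285714, 0.857143, 1.428571, 2, 2.571429, 3.142857, 3.714286.
f(m₁)=-0.468971, f(m₂)=-3.945856, f(m₃)=-18.004998, f(m₄)=-58, f(m₅)=-146.961266, f(m₆)=-315.596002, f(m₇)=-602.288213.
h·[f(m₁) + f(m₂) + f(m₃) + f(m₄) + f(m₅) + f(m₆) + f(m₇)] = 0.571429·(-1145.265306) = -654.4373.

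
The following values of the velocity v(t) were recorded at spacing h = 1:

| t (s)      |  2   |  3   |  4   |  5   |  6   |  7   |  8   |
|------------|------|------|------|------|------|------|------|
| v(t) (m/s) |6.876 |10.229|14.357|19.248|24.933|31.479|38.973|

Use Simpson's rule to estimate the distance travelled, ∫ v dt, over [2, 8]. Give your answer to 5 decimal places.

122.75100

h = 1, n = 6.
(h/3)·[y₀ + 4y₁ + 2y₂ + 4y₃ + 2y₄ + 4y₅ + y₆] = 0.333333·(368.253) = 122.75100.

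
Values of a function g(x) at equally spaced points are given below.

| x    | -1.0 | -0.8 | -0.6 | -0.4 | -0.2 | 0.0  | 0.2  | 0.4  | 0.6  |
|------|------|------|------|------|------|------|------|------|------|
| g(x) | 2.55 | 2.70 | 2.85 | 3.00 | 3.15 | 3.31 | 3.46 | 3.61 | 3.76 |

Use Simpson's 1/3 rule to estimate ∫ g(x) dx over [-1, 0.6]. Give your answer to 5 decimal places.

h = 0.2, n = 8.
(h/3)·[y₀ + 4y₁ + 2y₂ + 4y₃ + 2y₄ + 4y₅ + 2y₆ + 4y₇ + y₈] = 0.066667·(75.71) = 5.04733.

5.04733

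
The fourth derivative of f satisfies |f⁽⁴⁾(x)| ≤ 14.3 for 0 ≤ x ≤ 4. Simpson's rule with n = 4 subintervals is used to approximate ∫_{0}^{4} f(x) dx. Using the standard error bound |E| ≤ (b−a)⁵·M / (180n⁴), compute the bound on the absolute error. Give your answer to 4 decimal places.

|E| ≤ (4)⁵·14.3 / (180·4⁴) = 14643.2/46080 = 0.3178.

0.3178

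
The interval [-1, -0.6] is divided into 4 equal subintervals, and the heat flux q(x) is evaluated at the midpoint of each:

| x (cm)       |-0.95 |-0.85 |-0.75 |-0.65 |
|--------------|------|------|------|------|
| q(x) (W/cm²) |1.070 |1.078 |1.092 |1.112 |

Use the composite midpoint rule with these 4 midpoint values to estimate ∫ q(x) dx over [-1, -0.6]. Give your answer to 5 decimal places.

h = 0.1, n = 4.
h·[y(m₁) + y(m₂) + y(m₃) + y(m₄)] = 0.1·(4.352) = 0.43520.

0.43520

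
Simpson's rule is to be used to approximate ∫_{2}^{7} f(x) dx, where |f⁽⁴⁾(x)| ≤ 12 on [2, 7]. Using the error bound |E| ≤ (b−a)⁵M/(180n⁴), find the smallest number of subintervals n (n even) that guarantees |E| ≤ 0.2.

Need 37500/(180n⁴) ≤ 0.2.
n⁴ ≥ 37500/(180·0.2) = 1041.67 ⇒ n ≥ 5.6811, so the smallest even n is 6. (n must be even for Simpson's rule.)

6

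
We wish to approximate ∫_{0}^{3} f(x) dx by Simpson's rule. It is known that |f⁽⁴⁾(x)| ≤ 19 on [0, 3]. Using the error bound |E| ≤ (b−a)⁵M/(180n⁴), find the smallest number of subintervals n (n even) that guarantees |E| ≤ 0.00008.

Need 4617/(180n⁴) ≤ 0.00008.
n⁴ ≥ 4617/(180·0.00008) = 320625 ⇒ n ≥ 23.7957, so the smallest even n is 24. (n must be even for Simpson's rule.)

24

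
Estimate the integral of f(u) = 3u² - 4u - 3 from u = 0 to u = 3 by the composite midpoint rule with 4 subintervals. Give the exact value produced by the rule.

-0.421875

h = (3 − 0)/4 = 0.75.
Midpoints m₁,…,m₄ = 0.375, 1.125, 1.875, 2.625.
f(m₁)=-4.078125, f(m₂)=-3.703125, f(m₃)=0.046875, f(m₄)=7.171875.
h·[f(m₁) + f(m₂) + f(m₃) + f(m₄)] = 0.75·(-0.5625) = -0.421875.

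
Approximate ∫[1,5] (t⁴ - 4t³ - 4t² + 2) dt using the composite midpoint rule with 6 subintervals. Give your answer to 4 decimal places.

-159.7695

h = (5 − 1)/6 = 0.666667.
Midpoints m₁,…,m₆ = 1.333333, 2, 2.666667, 3.333333, 4, 4.666667.
f(m₁)=-11.432099, f(m₂)=-30, f(m₃)=-51.728395, f(m₄)=-67.135802, f(m₅)=-62, f(m₆)=-17.358025.
h·[f(m₁) + f(m₂) + f(m₃) + f(m₄) + f(m₅) + f(m₆)] = 0.666667·(-239.654321) = -159.7695.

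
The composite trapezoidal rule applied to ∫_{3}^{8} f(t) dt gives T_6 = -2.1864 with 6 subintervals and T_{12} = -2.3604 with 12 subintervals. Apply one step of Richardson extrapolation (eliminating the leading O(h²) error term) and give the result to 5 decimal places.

-2.41840

R = (4·T_{12} − T_6) / 3 = (4·(-2.3604) − (-2.1864))/3 = (-7.2552)/3 = -2.41840.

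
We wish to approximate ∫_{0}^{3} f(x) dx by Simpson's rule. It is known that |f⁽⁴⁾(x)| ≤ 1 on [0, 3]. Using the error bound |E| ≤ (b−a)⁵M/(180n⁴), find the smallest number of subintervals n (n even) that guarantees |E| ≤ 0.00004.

14

Need 243/(180n⁴) ≤ 0.00004.
n⁴ ≥ 243/(180·0.00004) = 33750 ⇒ n ≥ 13.5540, so the smallest even n is 14. (n must be even for Simpson's rule.)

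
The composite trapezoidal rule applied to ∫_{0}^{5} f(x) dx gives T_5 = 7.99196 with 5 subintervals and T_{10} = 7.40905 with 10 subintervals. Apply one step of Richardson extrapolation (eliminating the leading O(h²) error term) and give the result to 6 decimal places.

R = (4·T_{10} − T_5) / 3 = (4·7.40905 − 7.99196)/3 = (21.64424)/3 = 7.214747.

7.214747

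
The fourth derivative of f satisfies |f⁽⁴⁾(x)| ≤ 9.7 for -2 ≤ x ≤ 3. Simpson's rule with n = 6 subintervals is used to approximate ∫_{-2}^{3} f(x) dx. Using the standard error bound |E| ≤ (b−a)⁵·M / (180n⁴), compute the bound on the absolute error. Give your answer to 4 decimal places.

0.1299

|E| ≤ (5)⁵·9.7 / (180·6⁴) = 30312.5/233280 = 0.1299.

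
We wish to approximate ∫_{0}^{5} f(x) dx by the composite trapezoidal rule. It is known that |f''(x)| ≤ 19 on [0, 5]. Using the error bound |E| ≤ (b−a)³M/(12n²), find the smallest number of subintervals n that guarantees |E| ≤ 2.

10

Need 2375/(12n²) ≤ 2.
n² ≥ 2375/(12·2) = 98.9583 ⇒ n ≥ 9.9478, so the smallest n is 10.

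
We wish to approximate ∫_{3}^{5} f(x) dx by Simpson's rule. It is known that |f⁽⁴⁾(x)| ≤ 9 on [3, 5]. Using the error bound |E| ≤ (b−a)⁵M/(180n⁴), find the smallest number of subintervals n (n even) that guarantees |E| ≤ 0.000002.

Need 288/(180n⁴) ≤ 0.000002.
n⁴ ≥ 288/(180·0.000002) = 800000 ⇒ n ≥ 29.9070, so the smallest even n is 30. (n must be even for Simpson's rule.)

30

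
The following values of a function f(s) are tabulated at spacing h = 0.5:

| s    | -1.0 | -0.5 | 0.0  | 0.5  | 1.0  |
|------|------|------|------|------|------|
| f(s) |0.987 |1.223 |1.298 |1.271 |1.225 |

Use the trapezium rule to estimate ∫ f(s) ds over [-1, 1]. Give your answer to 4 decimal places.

h = 0.5, n = 4.
(h/2)·[y₀ + 2y₁ + 2y₂ + 2y₃ + y₄] = 0.25·(9.796) = 2.4490.

2.4490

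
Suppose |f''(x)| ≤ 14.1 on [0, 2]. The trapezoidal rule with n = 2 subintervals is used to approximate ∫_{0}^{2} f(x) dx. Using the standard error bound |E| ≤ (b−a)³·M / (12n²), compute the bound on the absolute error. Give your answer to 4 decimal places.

2.3500

|E| ≤ (2)³·14.1 / (12·2²) = 112.8/48 = 2.3500.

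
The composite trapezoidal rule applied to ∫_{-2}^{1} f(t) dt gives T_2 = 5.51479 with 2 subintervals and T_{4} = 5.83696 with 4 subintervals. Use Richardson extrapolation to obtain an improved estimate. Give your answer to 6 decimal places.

5.944350

R = (4·T_{4} − T_2) / 3 = (4·5.83696 − 5.51479)/3 = (17.83305)/3 = 5.944350.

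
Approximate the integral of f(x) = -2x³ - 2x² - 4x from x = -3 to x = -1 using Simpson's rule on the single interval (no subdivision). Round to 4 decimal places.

S = (b−a)/6 · [f(-3) + 4f(-2) + f(-1)] = 0.333333·[48 + 4·16 + 4] = 38.6667.

38.6667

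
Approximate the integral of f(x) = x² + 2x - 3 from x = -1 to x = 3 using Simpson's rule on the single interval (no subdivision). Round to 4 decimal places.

S = (b−a)/6 · [f(-1) + 4f(1) + f(3)] = 0.666667·[(-4) + 4·0 + 12] = 5.3333.

5.3333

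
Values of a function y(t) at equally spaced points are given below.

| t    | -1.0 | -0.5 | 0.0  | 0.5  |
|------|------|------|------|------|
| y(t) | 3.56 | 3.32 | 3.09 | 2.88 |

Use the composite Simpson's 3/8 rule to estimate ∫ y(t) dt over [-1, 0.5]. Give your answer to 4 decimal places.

4.8131

h = 0.5, n = 3.
(3h/8)·[y₀ + 3y₁ + 3y₂ + y₃] = 0.1875·(25.67) = 4.8131.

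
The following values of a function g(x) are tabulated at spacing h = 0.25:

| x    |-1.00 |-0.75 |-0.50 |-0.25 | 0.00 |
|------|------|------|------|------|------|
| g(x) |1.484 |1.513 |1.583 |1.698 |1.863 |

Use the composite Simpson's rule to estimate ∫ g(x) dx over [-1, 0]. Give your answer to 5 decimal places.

h = 0.25, n = 4.
(h/3)·[y₀ + 4y₁ + 2y₂ + 4y₃ + y₄] = 0.083333·(19.357) = 1.61308.

1.61308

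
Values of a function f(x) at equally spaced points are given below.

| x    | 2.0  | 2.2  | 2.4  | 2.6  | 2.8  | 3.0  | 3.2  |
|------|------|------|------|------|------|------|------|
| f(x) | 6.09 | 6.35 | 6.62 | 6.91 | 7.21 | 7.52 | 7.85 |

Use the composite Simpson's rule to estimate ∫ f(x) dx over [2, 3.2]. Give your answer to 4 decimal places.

h = 0.2, n = 6.
(h/3)·[y₀ + 4y₁ + 2y₂ + 4y₃ + 2y₄ + 4y₅ + y₆] = 0.066667·(124.72) = 8.3147.

8.3147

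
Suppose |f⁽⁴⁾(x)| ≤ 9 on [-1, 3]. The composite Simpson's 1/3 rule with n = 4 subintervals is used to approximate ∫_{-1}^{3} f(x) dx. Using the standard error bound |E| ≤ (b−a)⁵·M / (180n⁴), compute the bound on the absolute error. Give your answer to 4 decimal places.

0.2000

|E| ≤ (4)⁵·9 / (180·4⁴) = 9216/46080 = 0.2000.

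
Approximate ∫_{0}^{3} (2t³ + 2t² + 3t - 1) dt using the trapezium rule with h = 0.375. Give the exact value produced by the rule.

69.7734375

h = (3 − 0)/8 = 0.375.
Nodes t₀,…,t₈ = 0, 0.375, 0.75, 1.125, 1.5, 1.875, 2.25, 2.625, 3.
f(t) = 2t³ + 2t² + 3t - 1: f₀=-1, f₁=0.51171875, f₂=3.21875, f₃=7.75390625, f₄=14.75, f₅=24.83984375, f₆=38.65625, f₇=56.83203125, f₈=80.
(h/2)·[f₀ + 2f₁ + 2f₂ + 2f₃ + 2f₄ + 2f₅ + 2f₆ + 2f₇ + f₈] = 0.1875·(372.125) = 69.7734375.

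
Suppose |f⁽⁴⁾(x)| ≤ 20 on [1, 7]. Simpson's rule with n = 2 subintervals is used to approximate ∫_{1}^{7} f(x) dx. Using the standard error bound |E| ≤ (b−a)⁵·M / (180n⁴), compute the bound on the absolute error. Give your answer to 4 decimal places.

54.0000

|E| ≤ (6)⁵·20 / (180·2⁴) = 155520/2880 = 54.0000.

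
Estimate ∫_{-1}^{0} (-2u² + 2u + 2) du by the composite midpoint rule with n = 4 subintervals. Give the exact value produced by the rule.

0.34375

h = (0 − (-1))/4 = 0.25.
Midpoints m₁,…,m₄ = -0.875, -0.625, -0.375, -0.125.
f(m₁)=-1.28125, f(m₂)=-0.03125, f(m₃)=0.96875, f(m₄)=1.71875.
h·[f(m₁) + f(m₂) + f(m₃) + f(m₄)] = 0.25·(1.375) = 0.34375.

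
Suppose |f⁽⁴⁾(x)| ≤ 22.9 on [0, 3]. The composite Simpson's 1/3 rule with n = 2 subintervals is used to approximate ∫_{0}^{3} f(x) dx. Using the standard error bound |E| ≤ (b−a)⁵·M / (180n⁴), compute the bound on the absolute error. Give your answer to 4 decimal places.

1.9322

|E| ≤ (3)⁵·22.9 / (180·2⁴) = 5564.7/2880 = 1.9322.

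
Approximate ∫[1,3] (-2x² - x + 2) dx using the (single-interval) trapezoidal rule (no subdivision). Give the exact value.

T = (b−a)/2 · [f(1) + f(3)] = 1·[(-1) + (-19)] = -20.

-20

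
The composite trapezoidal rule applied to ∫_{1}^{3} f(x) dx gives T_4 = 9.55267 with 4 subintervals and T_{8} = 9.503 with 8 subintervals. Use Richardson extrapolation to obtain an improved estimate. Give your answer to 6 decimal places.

R = (4·T_{8} − T_4) / 3 = (4·9.503 − 9.55267)/3 = (28.45933)/3 = 9.486443.

9.486443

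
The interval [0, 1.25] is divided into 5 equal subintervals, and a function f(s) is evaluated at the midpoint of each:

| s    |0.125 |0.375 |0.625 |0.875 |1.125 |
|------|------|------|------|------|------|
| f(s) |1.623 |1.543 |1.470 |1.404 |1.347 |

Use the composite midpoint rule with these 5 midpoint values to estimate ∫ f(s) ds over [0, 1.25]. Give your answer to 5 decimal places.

1.84675

h = 0.25, n = 5.
h·[y(m₁) + y(m₂) + y(m₃) + y(m₄) + y(m₅)] = 0.25·(7.387) = 1.84675.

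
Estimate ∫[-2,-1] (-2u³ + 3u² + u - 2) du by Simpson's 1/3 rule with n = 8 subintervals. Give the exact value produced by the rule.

11

h = (-1 − (-2))/8 = 0.125.
Nodes u₀,…,u₈ = -2, -1.875, -1.75, -1.625, -1.5, -1.375, -1.25, -1.125, -1.
f(u) = -2u³ + 3u² + u - 2: f₀=24, f₁=19.85546875, f₂=16.15625, f₃=12.87890625, f₄=10, f₅=7.49609375, f₆=5.34375, f₇=3.51953125, f₈=2.
(h/3)·[f₀ + 4f₁ + 2f₂ + 4f₃ + 2f₄ + 4f₅ + 2f₆ + 4f₇ + f₈] = 0.041667·(264) = 11.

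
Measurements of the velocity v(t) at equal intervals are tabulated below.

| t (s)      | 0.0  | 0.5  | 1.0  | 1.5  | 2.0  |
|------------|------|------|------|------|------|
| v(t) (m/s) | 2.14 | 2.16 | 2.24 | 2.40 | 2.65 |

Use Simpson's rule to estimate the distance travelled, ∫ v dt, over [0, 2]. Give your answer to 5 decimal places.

4.58500

h = 0.5, n = 4.
(h/3)·[y₀ + 4y₁ + 2y₂ + 4y₃ + y₄] = 0.166667·(27.51) = 4.58500.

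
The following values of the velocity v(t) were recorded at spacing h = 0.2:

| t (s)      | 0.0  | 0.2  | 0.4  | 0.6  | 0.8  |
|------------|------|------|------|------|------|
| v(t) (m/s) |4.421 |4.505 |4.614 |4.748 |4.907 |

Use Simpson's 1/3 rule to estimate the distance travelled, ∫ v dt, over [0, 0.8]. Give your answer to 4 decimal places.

3.7045

h = 0.2, n = 4.
(h/3)·[y₀ + 4y₁ + 2y₂ + 4y₃ + y₄] = 0.066667·(55.568) = 3.7045.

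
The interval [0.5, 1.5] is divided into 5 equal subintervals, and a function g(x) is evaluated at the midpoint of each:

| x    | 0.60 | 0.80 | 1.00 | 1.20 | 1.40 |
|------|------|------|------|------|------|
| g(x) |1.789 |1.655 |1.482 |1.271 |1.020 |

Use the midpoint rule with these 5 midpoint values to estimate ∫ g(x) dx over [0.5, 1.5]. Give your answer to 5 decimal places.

h = 0.2, n = 5.
h·[y(m₁) + y(m₂) + y(m₃) + y(m₄) + y(m₅)] = 0.2·(7.217) = 1.44340.

1.44340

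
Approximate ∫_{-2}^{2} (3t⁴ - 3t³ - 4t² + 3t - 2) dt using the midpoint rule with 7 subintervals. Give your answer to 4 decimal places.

h = (2 − (-2))/7 = 0.571429.
Midpoints m₁,…,m₇ = -1.714286, -1.142857, -0.571429, 0, 0.571429, 1.142857, 1.714286.
f(m₁)=22.124948, f(m₂)=-1.057060, f(m₃)=-4.140775, f(m₄)=-2, f(m₅)=-1.831737, f(m₆)=-3.156185, f(m₇)=2.183257.
h·[f(m₁) + f(m₂) + f(m₃) + f(m₄) + f(m₅) + f(m₆) + f(m₇)] = 0.571429·(12.122449) = 6.9271.

6.9271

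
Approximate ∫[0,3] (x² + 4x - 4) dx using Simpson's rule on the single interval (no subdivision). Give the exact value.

S = (b−a)/6 · [f(0) + 4f(1.5) + f(3)] = 0.5·[(-4) + 4·4.25 + 17] = 15.

15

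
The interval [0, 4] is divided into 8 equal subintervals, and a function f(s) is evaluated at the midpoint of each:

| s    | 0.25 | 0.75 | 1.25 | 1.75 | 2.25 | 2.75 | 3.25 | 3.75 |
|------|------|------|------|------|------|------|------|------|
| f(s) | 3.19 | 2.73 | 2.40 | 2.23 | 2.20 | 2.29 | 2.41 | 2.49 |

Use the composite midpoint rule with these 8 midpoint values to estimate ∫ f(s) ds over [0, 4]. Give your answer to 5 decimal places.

9.97000

h = 0.5, n = 8.
h·[y(m₁) + y(m₂) + y(m₃) + y(m₄) + y(m₅) + y(m₆) + y(m₇) + y(m₈)] = 0.5·(19.94) = 9.97000.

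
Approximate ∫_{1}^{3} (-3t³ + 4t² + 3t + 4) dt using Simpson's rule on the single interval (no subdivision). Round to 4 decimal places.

-5.3333

S = (b−a)/6 · [f(1) + 4f(2) + f(3)] = 0.333333·[8 + 4·2 + (-32)] = -5.3333.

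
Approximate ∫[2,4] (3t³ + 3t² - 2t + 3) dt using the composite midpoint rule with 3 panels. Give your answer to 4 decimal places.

h = (4 − 2)/3 = 0.666667.
Midpoints m₁,…,m₃ = 2.333333, 3, 3.666667.
f(m₁)=52.777778, f(m₂)=105, f(m₃)=183.888889.
h·[f(m₁) + f(m₂) + f(m₃)] = 0.666667·(341.666667) = 227.7778.

227.7778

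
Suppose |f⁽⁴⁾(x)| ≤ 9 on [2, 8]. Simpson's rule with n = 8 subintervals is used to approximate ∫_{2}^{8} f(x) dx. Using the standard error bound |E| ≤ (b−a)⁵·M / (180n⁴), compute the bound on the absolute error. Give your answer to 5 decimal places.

|E| ≤ (6)⁵·9 / (180·8⁴) = 69984/737280 = 0.09492.

0.09492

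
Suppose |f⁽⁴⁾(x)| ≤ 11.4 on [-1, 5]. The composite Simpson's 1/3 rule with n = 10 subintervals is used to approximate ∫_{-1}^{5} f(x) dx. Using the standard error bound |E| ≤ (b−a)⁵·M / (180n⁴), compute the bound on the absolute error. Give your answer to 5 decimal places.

0.04925

|E| ≤ (6)⁵·11.4 / (180·10⁴) = 88646.4/1800000 = 0.04925.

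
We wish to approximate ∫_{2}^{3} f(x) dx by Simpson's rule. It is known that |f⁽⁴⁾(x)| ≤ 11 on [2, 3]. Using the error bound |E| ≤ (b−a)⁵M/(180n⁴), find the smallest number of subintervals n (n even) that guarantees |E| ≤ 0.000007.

Need 11/(180n⁴) ≤ 0.000007.
n⁴ ≥ 11/(180·0.000007) = 8730.16 ⇒ n ≥ 9.6662, so the smallest even n is 10. (n must be even for Simpson's rule.)

10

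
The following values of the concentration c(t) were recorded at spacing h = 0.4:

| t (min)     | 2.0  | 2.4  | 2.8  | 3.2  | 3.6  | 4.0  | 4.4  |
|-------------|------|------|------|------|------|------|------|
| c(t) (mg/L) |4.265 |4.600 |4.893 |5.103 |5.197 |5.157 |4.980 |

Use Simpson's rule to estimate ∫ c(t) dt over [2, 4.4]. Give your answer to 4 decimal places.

11.8487

h = 0.4, n = 6.
(h/3)·[y₀ + 4y₁ + 2y₂ + 4y₃ + 2y₄ + 4y₅ + y₆] = 0.133333·(88.865) = 11.8487.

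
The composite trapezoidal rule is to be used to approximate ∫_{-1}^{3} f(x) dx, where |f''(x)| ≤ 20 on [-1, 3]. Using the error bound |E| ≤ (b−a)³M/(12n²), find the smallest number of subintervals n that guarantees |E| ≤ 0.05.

Need 1280/(12n²) ≤ 0.05.
n² ≥ 1280/(12·0.05) = 2133.33 ⇒ n ≥ 46.1880, so the smallest n is 47.

47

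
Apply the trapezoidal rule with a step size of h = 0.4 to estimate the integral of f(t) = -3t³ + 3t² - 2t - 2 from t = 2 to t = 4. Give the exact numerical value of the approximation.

-141.28

h = (4 − 2)/5 = 0.4.
Nodes t₀,…,t₅ = 2, 2.4, 2.8, 3.2, 3.6, 4.
f(t) = -3t³ + 3t² - 2t - 2: f₀=-18, f₁=-30.992, f₂=-49.936, f₃=-75.984, f₄=-110.288, f₅=-154.
(h/2)·[f₀ + 2f₁ + 2f₂ + 2f₃ + 2f₄ + f₅] = 0.2·(-706.4) = -141.28.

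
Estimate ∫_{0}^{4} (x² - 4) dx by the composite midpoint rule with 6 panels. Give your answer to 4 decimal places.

5.1852

h = (4 − 0)/6 = 0.666667.
Midpoints m₁,…,m₆ = 0.333333, 1, 1.666667, 2.333333, 3, 3.666667.
f(m₁)=-3.888889, f(m₂)=-3, f(m₃)=-1.222222, f(m₄)=1.444444, f(m₅)=5, f(m₆)=9.444444.
h·[f(m₁) + f(m₂) + f(m₃) + f(m₄) + f(m₅) + f(m₆)] = 0.666667·(7.777778) = 5.1852.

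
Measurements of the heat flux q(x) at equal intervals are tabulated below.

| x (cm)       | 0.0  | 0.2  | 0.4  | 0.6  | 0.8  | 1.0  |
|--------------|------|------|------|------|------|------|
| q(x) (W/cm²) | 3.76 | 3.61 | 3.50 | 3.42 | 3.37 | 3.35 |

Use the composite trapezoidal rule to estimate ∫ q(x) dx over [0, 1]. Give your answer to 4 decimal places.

3.4910

h = 0.2, n = 5.
(h/2)·[y₀ + 2y₁ + 2y₂ + 2y₃ + 2y₄ + y₅] = 0.1·(34.91) = 3.4910.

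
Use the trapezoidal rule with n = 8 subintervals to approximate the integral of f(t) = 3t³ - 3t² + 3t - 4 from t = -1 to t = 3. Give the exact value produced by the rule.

29

h = (3 − (-1))/8 = 0.5.
Nodes t₀,…,t₈ = -1, -0.5, 0, 0.5, 1, 1.5, 2, 2.5, 3.
f(t) = 3t³ - 3t² + 3t - 4: f₀=-13, f₁=-6.625, f₂=-4, f₃=-2.875, f₄=-1, f₅=3.875, f₆=14, f₇=31.625, f₈=59.
(h/2)·[f₀ + 2f₁ + 2f₂ + 2f₃ + 2f₄ + 2f₅ + 2f₆ + 2f₇ + f₈] = 0.25·(116) = 29.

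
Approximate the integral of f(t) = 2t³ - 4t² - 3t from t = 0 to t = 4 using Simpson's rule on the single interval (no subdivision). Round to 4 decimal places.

S = (b−a)/6 · [f(0) + 4f(2) + f(4)] = 0.666667·[0 + 4·(-6) + 52] = 18.6667.

18.6667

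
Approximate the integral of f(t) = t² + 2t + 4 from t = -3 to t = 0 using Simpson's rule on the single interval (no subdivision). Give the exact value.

S = (b−a)/6 · [f(-3) + 4f(-1.5) + f(0)] = 0.5·[7 + 4·3.25 + 4] = 12.

12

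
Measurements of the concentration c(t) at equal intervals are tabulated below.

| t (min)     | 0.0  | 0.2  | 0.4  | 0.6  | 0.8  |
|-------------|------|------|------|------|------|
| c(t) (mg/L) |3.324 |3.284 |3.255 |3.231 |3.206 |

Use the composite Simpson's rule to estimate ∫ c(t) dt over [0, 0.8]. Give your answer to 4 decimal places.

h = 0.2, n = 4.
(h/3)·[y₀ + 4y₁ + 2y₂ + 4y₃ + y₄] = 0.066667·(39.100) = 2.6067.

2.6067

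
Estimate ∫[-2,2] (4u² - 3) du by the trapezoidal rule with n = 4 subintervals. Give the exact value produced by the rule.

h = (2 − (-2))/4 = 1.
Nodes u₀,…,u₄ = -2, -1, 0, 1, 2.
f(u) = 4u² - 3: f₀=13, f₁=1, f₂=-3, f₃=1, f₄=13.
(h/2)·[f₀ + 2f₁ + 2f₂ + 2f₃ + f₄] = 0.5·(24) = 12.

12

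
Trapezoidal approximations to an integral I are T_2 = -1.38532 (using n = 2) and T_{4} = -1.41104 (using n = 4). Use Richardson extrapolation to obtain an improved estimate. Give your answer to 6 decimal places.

-1.419613

R = (4·T_{4} − T_2) / 3 = (4·(-1.41104) − (-1.38532))/3 = (-4.25884)/3 = -1.419613.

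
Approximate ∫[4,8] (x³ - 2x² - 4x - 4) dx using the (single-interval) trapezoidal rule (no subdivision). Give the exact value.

720

T = (b−a)/2 · [f(4) + f(8)] = 2·[12 + 348] = 720.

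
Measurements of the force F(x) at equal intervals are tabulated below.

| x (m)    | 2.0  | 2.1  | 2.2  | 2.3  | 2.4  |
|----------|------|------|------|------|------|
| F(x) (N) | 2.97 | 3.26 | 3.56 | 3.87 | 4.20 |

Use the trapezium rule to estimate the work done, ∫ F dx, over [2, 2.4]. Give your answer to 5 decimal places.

h = 0.1, n = 4.
(h/2)·[y₀ + 2y₁ + 2y₂ + 2y₃ + y₄] = 0.05·(28.55) = 1.42750.

1.42750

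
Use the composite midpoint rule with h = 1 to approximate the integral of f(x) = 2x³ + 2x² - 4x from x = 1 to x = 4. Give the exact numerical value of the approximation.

h = (4 − 1)/3 = 1.
Midpoints m₁,…,m₃ = 1.5, 2.5, 3.5.
f(m₁)=5.25, f(m₂)=33.75, f(m₃)=96.25.
h·[f(m₁) + f(m₂) + f(m₃)] = 1·(135.25) = 135.25.

135.25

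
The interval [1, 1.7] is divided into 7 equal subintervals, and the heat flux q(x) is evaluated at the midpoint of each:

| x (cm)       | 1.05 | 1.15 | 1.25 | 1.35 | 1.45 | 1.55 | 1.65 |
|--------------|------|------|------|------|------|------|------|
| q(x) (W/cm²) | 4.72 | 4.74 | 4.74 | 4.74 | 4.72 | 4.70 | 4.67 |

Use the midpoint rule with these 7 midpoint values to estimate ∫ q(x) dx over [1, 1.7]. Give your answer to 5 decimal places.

h = 0.1, n = 7.
h·[y(m₁) + y(m₂) + y(m₃) + y(m₄) + y(m₅) + y(m₆) + y(m₇)] = 0.1·(33.03) = 3.30300.

3.30300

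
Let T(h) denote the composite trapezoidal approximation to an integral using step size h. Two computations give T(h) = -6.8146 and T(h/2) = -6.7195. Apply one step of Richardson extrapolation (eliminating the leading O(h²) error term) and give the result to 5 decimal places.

R = (4·T(h/2) − T(h)) / 3 = (4·(-6.7195) − (-6.8146))/3 = (-20.0634)/3 = -6.68780.

-6.68780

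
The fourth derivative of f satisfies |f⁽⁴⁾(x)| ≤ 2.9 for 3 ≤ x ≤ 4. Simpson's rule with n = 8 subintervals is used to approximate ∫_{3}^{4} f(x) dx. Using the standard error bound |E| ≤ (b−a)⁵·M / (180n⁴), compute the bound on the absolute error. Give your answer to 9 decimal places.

0.000003933

|E| ≤ (1)⁵·2.9 / (180·8⁴) = 2.9/737280 = 0.000003933.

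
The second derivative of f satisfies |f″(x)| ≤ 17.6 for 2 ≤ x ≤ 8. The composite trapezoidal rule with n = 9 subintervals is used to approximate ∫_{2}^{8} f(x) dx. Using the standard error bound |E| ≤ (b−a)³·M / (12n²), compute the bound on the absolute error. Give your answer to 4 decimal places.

3.9111

|E| ≤ (6)³·17.6 / (12·9²) = 3801.6/972 = 3.9111.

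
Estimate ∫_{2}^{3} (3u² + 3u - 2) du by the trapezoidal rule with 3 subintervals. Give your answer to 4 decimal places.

24.5556

h = (3 − 2)/3 = 0.333333.
Nodes u₀,…,u₃ = 2, 2.333333, 2.666667, 3.
f(u) = 3u² + 3u - 2: f₀=16, f₁=21.333333, f₂=27.333333, f₃=34.
(h/2)·[f₀ + 2f₁ + 2f₂ + f₃] = 0.166667·(147.333333) = 24.5556.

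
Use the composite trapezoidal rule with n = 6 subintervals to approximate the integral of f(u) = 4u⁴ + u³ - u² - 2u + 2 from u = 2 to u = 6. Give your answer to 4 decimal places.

6548.2798

h = (6 − 2)/6 = 0.666667.
Nodes u₀,…,u₆ = 2, 2.666667, 3.333333, 4, 4.666667, 5.333333, 6.
f(u) = 4u⁴ + u³ - u² - 2u + 2: f₀=66, f₁=210.790123, f₂=515.086420, f₃=1066, f₄=1969.604938, f₅=3350.938272, f₆=5354.
(h/2)·[f₀ + 2f₁ + 2f₂ + 2f₃ + 2f₄ + 2f₅ + f₆] = 0.333333·(19644.839506) = 6548.2798.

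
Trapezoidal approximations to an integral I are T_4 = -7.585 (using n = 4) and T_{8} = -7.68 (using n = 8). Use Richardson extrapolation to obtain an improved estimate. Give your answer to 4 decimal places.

-7.7117

R = (4·T_{8} − T_4) / 3 = (4·(-7.68) − (-7.585))/3 = (-23.135)/3 = -7.7117.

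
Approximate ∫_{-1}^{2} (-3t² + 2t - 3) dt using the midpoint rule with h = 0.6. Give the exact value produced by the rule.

h = (2 − (-1))/5 = 0.6.
Midpoints m₁,…,m₅ = -0.7, -0.1, 0.5, 1.1, 1.7.
f(m₁)=-5.87, f(m₂)=-3.23, f(m₃)=-2.75, f(m₄)=-4.43, f(m₅)=-8.27.
h·[f(m₁) + f(m₂) + f(m₃) + f(m₄) + f(m₅)] = 0.6·(-24.55) = -14.73.

-14.73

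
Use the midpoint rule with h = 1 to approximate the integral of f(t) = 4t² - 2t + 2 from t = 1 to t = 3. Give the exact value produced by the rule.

30

h = (3 − 1)/2 = 1.
Midpoints m₁,…,m₂ = 1.5, 2.5.
f(m₁)=8, f(m₂)=22.
h·[f(m₁) + f(m₂)] = 1·(30) = 30.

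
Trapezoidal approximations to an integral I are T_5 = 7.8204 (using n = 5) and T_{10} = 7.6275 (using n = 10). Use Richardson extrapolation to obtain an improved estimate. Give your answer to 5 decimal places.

7.56320

R = (4·T_{10} − T_5) / 3 = (4·7.6275 − 7.8204)/3 = (22.6896)/3 = 7.56320.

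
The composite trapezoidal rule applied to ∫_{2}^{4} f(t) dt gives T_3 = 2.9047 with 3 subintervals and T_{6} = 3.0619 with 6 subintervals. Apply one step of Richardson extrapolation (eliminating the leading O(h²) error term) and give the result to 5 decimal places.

3.11430

R = (4·T_{6} − T_3) / 3 = (4·3.0619 − 2.9047)/3 = (9.3429)/3 = 3.11430.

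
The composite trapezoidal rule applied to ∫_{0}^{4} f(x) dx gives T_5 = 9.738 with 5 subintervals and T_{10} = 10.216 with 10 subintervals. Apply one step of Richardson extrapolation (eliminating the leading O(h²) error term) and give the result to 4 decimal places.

10.3753

R = (4·T_{10} − T_5) / 3 = (4·10.216 − 9.738)/3 = (31.126)/3 = 10.3753.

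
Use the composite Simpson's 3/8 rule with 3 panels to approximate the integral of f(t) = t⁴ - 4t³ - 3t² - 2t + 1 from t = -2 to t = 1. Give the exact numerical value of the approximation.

19.5

h = (1 − (-2))/3 = 1.
Nodes t₀,…,t₃ = -2, -1, 0, 1.
f(t) = t⁴ - 4t³ - 3t² - 2t + 1: f₀=41, f₁=5, f₂=1, f₃=-7.
(3h/8)·[f₀ + 3f₁ + 3f₂ + f₃] = 0.375·(52) = 19.5.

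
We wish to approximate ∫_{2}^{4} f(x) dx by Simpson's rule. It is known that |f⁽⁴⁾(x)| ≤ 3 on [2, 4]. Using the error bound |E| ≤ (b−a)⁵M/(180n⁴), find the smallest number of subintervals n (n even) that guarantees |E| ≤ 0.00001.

Need 96/(180n⁴) ≤ 0.00001.
n⁴ ≥ 96/(180·0.00001) = 53333.3 ⇒ n ≥ 15.1967, so the smallest even n is 16. (n must be even for Simpson's rule.)

16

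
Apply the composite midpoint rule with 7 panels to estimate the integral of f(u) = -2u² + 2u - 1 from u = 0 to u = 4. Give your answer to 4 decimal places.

-30.4490

h = (4 − 0)/7 = 0.571429.
Midpoints m₁,…,m₇ = 0.285714, 0.857143, 1.428571, 2, 2.571429, 3.142857, 3.714286.
f(m₁)=-0.591837, f(m₂)=-0.755102, f(m₃)=-2.224490, f(m₄)=-5, f(m₅)=-9.081633, f(m₆)=-14.469388, f(m₇)=-21.163265.
h·[f(m₁) + f(m₂) + f(m₃) + f(m₄) + f(m₅) + f(m₆) + f(m₇)] = 0.571429·(-53.285714) = -30.4490.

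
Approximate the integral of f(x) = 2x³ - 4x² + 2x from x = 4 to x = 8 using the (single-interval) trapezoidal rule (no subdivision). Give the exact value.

T = (b−a)/2 · [f(4) + f(8)] = 2·[72 + 784] = 1712.

1712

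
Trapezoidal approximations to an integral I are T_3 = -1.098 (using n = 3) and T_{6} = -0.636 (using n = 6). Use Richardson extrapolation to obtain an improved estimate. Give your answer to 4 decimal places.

-0.4820

R = (4·T_{6} − T_3) / 3 = (4·(-0.636) − (-1.098))/3 = (-1.446)/3 = -0.4820.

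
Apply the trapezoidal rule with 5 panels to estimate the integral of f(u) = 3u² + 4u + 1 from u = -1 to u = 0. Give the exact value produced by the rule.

h = (0 − (-1))/5 = 0.2.
Nodes u₀,…,u₅ = -1, -0.8, -0.6, -0.4, -0.2, 0.
f(u) = 3u² + 4u + 1: f₀=0, f₁=-0.28, f₂=-0.32, f₃=-0.12, f₄=0.32, f₅=1.
(h/2)·[f₀ + 2f₁ + 2f₂ + 2f₃ + 2f₄ + f₅] = 0.1·(0.2) = 0.02.

0.02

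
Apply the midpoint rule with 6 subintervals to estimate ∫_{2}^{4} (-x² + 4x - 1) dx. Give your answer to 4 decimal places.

h = (4 − 2)/6 = 0.333333.
Midpoints m₁,…,m₆ = 2.166667, 2.5, 2.833333, 3.166667, 3.5, 3.833333.
f(m₁)=2.972222, f(m₂)=2.75, f(m₃)=2.305556, f(m₄)=1.638889, f(m₅)=0.75, f(m₆)=-0.361111.
h·[f(m₁) + f(m₂) + f(m₃) + f(m₄) + f(m₅) + f(m₆)] = 0.333333·(10.055556) = 3.3519.

3.3519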